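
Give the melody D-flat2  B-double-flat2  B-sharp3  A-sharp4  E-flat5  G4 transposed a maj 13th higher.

Db2 → Bb3
Bbb2 → Gb4
B#3 → G##5
A#4 → F##6
Eb5 → C7
G4 → E6

Bb3 Gb4 G##5 F##6 C7 E6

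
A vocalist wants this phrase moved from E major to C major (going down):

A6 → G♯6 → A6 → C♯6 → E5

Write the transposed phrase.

F6 E6 F6 A5 C5

From E down to C is a major third; apply that to each pitch.
A6 becomes F6
G#6 becomes E6
A6 becomes F6
C#6 becomes A5
E5 becomes C5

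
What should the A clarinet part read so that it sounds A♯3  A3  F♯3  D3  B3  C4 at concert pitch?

Written C4 sounds as A3 on the A clarinet, so concert pitches are written a minor third up.
A#3 -> C#4
A3 -> C4
F#3 -> A3
D3 -> F3
B3 -> D4
C4 -> Eb4

C#4 C4 A3 F3 D4 Eb4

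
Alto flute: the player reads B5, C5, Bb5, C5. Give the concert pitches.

F#5 G4 F5 G4

The alto flute sounds a perfect fourth below written, so transpose each written note down a perfect fourth.
B5 → F#5
C5 → G4
Bb5 → F5
C5 → G4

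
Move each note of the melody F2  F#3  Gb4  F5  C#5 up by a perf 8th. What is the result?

F3 F#4 Gb5 F6 C#6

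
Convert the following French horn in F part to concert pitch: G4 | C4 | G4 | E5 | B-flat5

C4 F3 C4 A4 Eb5

Written C4 on the French horn in F sounds as F3, a perfect fifth lower; apply that shift to every note.
G4 gives C4
C4 gives F3
G4 gives C4
E5 gives A4
Bb5 gives Eb5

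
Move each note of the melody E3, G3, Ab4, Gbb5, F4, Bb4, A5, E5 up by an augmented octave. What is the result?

E#4 G#4 A5 Gb6 F#5 B5 A#6 E#6

E3: an octave up reaches E, and 13 semitones makes it E#4.
An augmented octave up from G3 gives G#4.
Ab4 up an augmented octave is A5.
Gbb5: an octave up reaches G, and 13 semitones makes it Gb6.
F4: an octave up reaches F, and 13 semitones makes it F#5.
Bb4: an octave up reaches B, and 13 semitones makes it B5.
An augmented octave up from A5 gives A#6.
E5: an octave up reaches E, and 13 semitones makes it E#6.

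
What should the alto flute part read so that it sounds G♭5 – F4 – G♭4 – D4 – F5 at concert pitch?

The alto flute sounds a perfect fourth below written, so the written part must be a perfect fourth above concert — transpose each note up.
Gb5 -> Cb6
F4 -> Bb4
Gb4 -> Cb5
D4 -> G4
F5 -> Bb5

Cb6 Bb4 Cb5 G4 Bb5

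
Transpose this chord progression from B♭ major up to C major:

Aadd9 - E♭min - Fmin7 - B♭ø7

Badd9 Fmin Gmin7 Cø7

B♭ major up to C major is a major second; each chord root moves by that interval while the quality stays the same.
Aadd9: root A up a major second → B, giving Badd9.
E♭min: root E♭ up a major second → F, giving Fmin.
Fmin7: root F up a major second → G, giving Gmin7.
B♭ø7: root B♭ up a major second → C, giving Cø7.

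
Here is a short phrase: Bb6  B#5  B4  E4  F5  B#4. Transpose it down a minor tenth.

Bb6 to G5
B#5 to G##4
B4 to G#3
E4 to C#3
F5 to D4
B#4 to G##3

G5 G##4 G#3 C#3 D4 G##3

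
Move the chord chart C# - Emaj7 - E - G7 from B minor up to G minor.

B minor up to G minor is a minor sixth; each chord root moves by that interval while the quality stays the same.
C#: root C# up a minor sixth → A, giving A.
Emaj7: root E up a minor sixth → C, giving Cmaj7.
E: root E up a minor sixth → C, giving C.
G7: root G up a minor sixth → Eb, giving Eb7.

A Cmaj7 C Eb7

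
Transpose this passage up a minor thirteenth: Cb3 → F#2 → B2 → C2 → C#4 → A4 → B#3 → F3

Cb3 -> Abb4
F#2 -> D4
B2 -> G4
C2 -> Ab3
C#4 -> A5
A4 -> F6
B#3 -> G#5
F3 -> Db5

Abb4 D4 G4 Ab3 A5 F6 G#5 Db5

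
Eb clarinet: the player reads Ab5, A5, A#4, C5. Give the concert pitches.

Cb6 C6 C#5 Eb5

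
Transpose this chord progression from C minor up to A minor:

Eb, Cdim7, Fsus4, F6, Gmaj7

C Adim7 Dsus4 D6 Emaj7

C minor up to A minor is a major sixth; each chord root moves by that interval while the quality stays the same.
Eb: root Eb up a major sixth → C, giving C.
Cdim7: root C up a major sixth → A, giving Adim7.
Fsus4: root F up a major sixth → D, giving Dsus4.
F6: root F up a major sixth → D, giving D6.
Gmaj7: root G up a major sixth → E, giving Emaj7.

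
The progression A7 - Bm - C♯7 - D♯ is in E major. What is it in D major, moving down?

G7 Am B7 C#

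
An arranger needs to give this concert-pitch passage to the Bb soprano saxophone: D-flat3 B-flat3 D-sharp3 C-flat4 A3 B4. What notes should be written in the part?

Eb3 C4 E#3 Db4 B3 C#5

Written C4 sounds as Bb3 on the Bb soprano saxophone, so concert pitches are written a major second up.
Db3 becomes Eb3
Bb3 becomes C4
D#3 becomes E#3
Cb4 becomes Db4
A3 becomes B3
B4 becomes C#5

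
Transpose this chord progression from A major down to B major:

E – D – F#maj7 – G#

A major down to B major is a minor seventh; each chord root moves by that interval while the quality stays the same.
E: root E down a minor seventh → F#, giving F#.
D: root D down a minor seventh → E, giving E.
F#maj7: root F# down a minor seventh → G#, giving G#maj7.
G#: root G# down a minor seventh → A#, giving A#.

F# E G#maj7 A#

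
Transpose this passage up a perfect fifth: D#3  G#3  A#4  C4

A#3 D#4 E#5 G4

D#3 → A#3
G#3 → D#4
A#4 → E#5
C4 → G4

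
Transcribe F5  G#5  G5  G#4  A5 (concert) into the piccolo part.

Written C4 sounds as C5 on the piccolo, so concert pitches are written a perfect octave down.
F5 -> F4
G#5 -> G#4
G5 -> G4
G#4 -> G#3
A5 -> A4

F4 G#4 G4 G#3 A4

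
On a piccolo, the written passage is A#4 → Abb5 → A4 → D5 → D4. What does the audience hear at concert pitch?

Written C4 on the piccolo sounds as C5, a perfect octave higher; apply that shift to every note.
A#4 -> A#5
Abb5 -> Abb6
A4 -> A5
D5 -> D6
D4 -> D5

A#5 Abb6 A5 D6 D5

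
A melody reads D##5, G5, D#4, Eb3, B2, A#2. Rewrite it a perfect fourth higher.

A perfect fourth up from D##5 gives G##5.
A perfect fourth up from G5 gives C6.
A perfect fourth up from D#4 gives G#4.
A perfect fourth up from Eb3 gives Ab3.
B2: a fourth up reaches E, and 5 semitones makes it E3.
A#2: a fourth up reaches D, and 5 semitones makes it D#3.

G##5 C6 G#4 Ab3 E3 D#3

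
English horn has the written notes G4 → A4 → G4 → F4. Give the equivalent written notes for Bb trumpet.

D4 E4 D4 C4

First find concert pitch: the English horn sounds a perfect fifth below written, so G4 A4 G4 F4 sounds C4 D4 C4 Bb3.
Then write for Bb trumpet: it sounds a major second below written, so the part must be a major second above concert.
C4 → D4
D4 → E4
C4 → D4
Bb3 → C4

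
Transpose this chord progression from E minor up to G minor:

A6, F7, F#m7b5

E minor up to G minor is a minor third; each chord root moves by that interval while the quality stays the same.
A6: root A up a minor third → C, giving C6.
F7: root F up a minor third → Ab, giving Ab7.
F#m7b5: root F# up a minor third → A, giving Am7b5.

C6 Ab7 Am7b5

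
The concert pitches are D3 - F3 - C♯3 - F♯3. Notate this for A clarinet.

F3 Ab3 E3 A3

The A clarinet sounds a minor third below written, so the written part must be a minor third above concert — transpose each note up.
D3 becomes F3
F3 becomes Ab3
C#3 becomes E3
F#3 becomes A3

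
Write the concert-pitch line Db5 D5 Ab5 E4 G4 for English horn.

Written C4 sounds as F3 on the English horn, so concert pitches are written a perfect fifth up.
Db5 → Ab5
D5 → A5
Ab5 → Eb6
E4 → B4
G4 → D5

Ab5 A5 Eb6 B4 D5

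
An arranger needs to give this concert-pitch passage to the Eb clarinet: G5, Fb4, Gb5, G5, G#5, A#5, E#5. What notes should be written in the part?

E5 Db4 Eb5 E5 E#5 F##5 C##5

Written C4 sounds as Eb4 on the Eb clarinet, so concert pitches are written a minor third down.
G5 -> E5
Fb4 -> Db4
Gb5 -> Eb5
G5 -> E5
G#5 -> E#5
A#5 -> F##5
E#5 -> C##5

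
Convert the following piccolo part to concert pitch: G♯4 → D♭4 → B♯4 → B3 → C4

G#5 Db5 B#5 B4 C5

Written C4 on the piccolo sounds as C5, a perfect octave higher; apply that shift to every note.
G#4 gives G#5
Db4 gives Db5
B#4 gives B#5
B3 gives B4
C4 gives C5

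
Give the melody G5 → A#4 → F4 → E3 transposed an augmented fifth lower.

Cb5 D4 Bbb3 Ab2

G5: a fifth down reaches C, and 8 semitones makes it Cb5.
An augmented fifth down from A#4 gives D4.
F4 down an augmented fifth is Bbb3.
An augmented fifth down from E3 gives Ab2.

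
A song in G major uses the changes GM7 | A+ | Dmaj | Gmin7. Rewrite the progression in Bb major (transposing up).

BbM7 C+ Fmaj Bbmin7

G major up to Bb major is a minor third; each chord root moves by that interval while the quality stays the same.
GM7: root G up a minor third → Bb, giving BbM7.
A+: root A up a minor third → C, giving C+.
Dmaj: root D up a minor third → F, giving Fmaj.
Gmin7: root G up a minor third → Bb, giving Bbmin7.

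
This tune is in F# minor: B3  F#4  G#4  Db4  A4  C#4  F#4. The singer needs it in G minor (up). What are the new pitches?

F# minor to G minor up is a minor second, so every note moves up by that interval.
B3 to C4
F#4 to G4
G#4 to A4
Db4 to Ebb4
A4 to Bb4
C#4 to D4
F#4 to G4

C4 G4 A4 Ebb4 Bb4 D4 G4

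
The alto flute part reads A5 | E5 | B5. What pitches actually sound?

E5 B4 F#5

Written C4 on the alto flute sounds as G3, a perfect fourth lower; apply that shift to every note.
A5 -> E5
E5 -> B4
B5 -> F#5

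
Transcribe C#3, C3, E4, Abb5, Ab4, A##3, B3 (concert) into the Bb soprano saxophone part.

Written C4 sounds as Bb3 on the Bb soprano saxophone, so concert pitches are written a major second up.
C#3 to D#3
C3 to D3
E4 to F#4
Abb5 to Bbb5
Ab4 to Bb4
A##3 to B##3
B3 to C#4

D#3 D3 F#4 Bbb5 Bb4 B##3 C#4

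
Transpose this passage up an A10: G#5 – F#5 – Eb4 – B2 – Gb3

B##6 A##6 G#5 D##4 B4

G#5 gives B##6
F#5 gives A##6
Eb4 gives G#5
B2 gives D##4
Gb3 gives B4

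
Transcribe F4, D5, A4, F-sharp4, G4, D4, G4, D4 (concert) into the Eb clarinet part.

D4 B4 F#4 D#4 E4 B3 E4 B3

Written C4 sounds as Eb4 on the Eb clarinet, so concert pitches are written a minor third down.
F4 → D4
D5 → B4
A4 → F#4
F#4 → D#4
G4 → E4
D4 → B3
G4 → E4
D4 → B3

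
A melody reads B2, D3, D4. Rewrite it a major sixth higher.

B2 -> G#3
D3 -> B3
D4 -> B4

G#3 B3 B4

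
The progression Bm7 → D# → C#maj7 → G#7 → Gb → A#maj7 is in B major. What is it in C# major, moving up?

B major up to C# major is a major second; each chord root moves by that interval while the quality stays the same.
Bm7: root B up a major second → C#, giving C#m7.
D#: root D# up a major second → E#, giving E#.
C#maj7: root C# up a major second → D#, giving D#maj7.
G#7: root G# up a major second → A#, giving A#7.
Gb: root Gb up a major second → Ab, giving Ab.
A#maj7: root A# up a major second → B#, giving B#maj7.

C#m7 E# D#maj7 A#7 Ab B#maj7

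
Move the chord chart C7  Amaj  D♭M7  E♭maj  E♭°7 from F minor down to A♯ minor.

F minor down to A♯ minor is a diminished sixth; each chord root moves by that interval while the quality stays the same.
C7: root C down a diminished sixth → E#, giving E#7.
Amaj: root A down a diminished sixth → C##, giving C##maj.
D♭M7: root D♭ down a diminished sixth → F#, giving F#M7.
E♭maj: root E♭ down a diminished sixth → G#, giving G#maj.
E♭°7: root E♭ down a diminished sixth → G#, giving G#°7.

E#7 C##maj F#M7 G#maj G#°7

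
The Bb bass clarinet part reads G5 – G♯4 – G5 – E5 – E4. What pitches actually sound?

F4 F#3 F4 D4 D3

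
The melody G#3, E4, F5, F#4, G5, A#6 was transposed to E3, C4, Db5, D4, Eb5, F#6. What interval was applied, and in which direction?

down a major third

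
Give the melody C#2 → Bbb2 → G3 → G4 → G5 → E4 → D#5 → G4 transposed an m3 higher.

E2 Dbb3 Bb3 Bb4 Bb5 G4 F#5 Bb4

C#2 up a minor third is E2.
Bbb2 up a minor third is Dbb3.
G3 up a minor third is Bb3.
G4 up a minor third is Bb4.
G5: a third up reaches B, and 3 semitones makes it Bb5.
E4: a third up reaches G, and 3 semitones makes it G4.
D#5 up a minor third is F#5.
A minor third up from G4 gives Bb4.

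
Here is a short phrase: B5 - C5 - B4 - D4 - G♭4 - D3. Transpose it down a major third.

G5 Ab4 G4 Bb3 Ebb4 Bb2

B5: a third down reaches G, and 4 semitones makes it G5.
C5: a third down reaches A, and 4 semitones makes it Ab4.
B4 down a major third is G4.
A major third down from D4 gives Bb3.
A major third down from Gb4 gives Ebb4.
A major third down from D3 gives Bb2.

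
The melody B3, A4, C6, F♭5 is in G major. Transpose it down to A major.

C#3 B3 D5 Gb4

G major to A major down is a minor seventh, so every note moves down by that interval.
B3 → C#3
A4 → B3
C6 → D5
Fb5 → Gb4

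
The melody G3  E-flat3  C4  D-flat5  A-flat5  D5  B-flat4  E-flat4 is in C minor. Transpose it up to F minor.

From C up to F is a perfect fourth; apply that to each pitch.
G3 to C4
Eb3 to Ab3
C4 to F4
Db5 to Gb5
Ab5 to Db6
D5 to G5
Bb4 to Eb5
Eb4 to Ab4

C4 Ab3 F4 Gb5 Db6 G5 Eb5 Ab4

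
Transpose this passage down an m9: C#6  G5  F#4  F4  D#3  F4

B#4 F#4 E#3 E3 C##2 E3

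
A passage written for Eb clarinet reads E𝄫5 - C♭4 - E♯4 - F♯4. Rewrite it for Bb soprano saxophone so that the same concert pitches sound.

First find concert pitch: the Eb clarinet sounds a minor third above written, so E𝄫5 C♭4 E♯4 F♯4 sounds Gbb5 Ebb4 G#4 A4.
Then write for Bb soprano saxophone: it sounds a major second below written, so the part must be a major second above concert.
Gbb5 → Abb5
Ebb4 → Fb4
G#4 → A#4
A4 → B4

Abb5 Fb4 A#4 B4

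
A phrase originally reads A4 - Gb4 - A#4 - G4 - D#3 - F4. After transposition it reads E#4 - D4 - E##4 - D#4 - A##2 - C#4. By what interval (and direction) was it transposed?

down a diminished fourth

From A4 to E#4 is 4 letter names — a fourth of some quality.
E#4 to A4 is 4 semitones, which makes it a diminished fourth; the second version is lower, so the direction is down.
Checking another pair — F4 → C#4 — gives the same interval.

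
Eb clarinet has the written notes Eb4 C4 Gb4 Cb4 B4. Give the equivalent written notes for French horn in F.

Db5 Bb4 Fb5 Bbb4 A5

First find concert pitch: the Eb clarinet sounds a minor third above written, so Eb4 C4 Gb4 Cb4 B4 sounds Gb4 Eb4 Bbb4 Ebb4 D5.
Then write for French horn in F: it sounds a perfect fifth below written, so the part must be a perfect fifth above concert.
Gb4 → Db5
Eb4 → Bb4
Bbb4 → Fb5
Ebb4 → Bbb4
D5 → A5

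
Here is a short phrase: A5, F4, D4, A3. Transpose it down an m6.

C#5 A3 F#3 C#3

A5 to C#5
F4 to A3
D4 to F#3
A3 to C#3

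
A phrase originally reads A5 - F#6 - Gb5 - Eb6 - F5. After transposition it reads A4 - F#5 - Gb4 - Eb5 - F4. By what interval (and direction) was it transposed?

down a perfect octave

From A5 to A4 is 8 letter names — an octave of some quality.
A4 to A5 is 12 semitones, which makes it a perfect octave; the second version is lower, so the direction is down.
Checking another pair — F5 → F4 — gives the same interval.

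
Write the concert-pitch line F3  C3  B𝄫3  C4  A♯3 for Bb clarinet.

Written C4 sounds as Bb3 on the Bb clarinet, so concert pitches are written a major second up.
F3 to G3
C3 to D3
Bbb3 to Cb4
C4 to D4
A#3 to B#3

G3 D3 Cb4 D4 B#3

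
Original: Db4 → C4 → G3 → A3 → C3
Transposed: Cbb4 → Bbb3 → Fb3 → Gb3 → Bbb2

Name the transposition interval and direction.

down an augmented second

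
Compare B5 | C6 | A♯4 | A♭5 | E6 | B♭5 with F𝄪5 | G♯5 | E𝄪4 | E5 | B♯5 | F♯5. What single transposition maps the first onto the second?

down a diminished fourth

From B5 to F##5 is 4 letter names — a fourth of some quality.
F##5 to B5 is 4 semitones, which makes it a diminished fourth; the second version is lower, so the direction is down.
Checking another pair — Bb5 → F#5 — gives the same interval.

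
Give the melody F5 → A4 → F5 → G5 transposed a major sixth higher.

D6 F#5 D6 E6

F5: a sixth up reaches D, and 9 semitones makes it D6.
A4: a sixth up reaches F, and 9 semitones makes it F#5.
F5 up a major sixth is D6.
G5 up a major sixth is E6.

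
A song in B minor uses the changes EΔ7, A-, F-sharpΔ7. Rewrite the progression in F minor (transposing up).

BbΔ7 Eb- CΔ7

B minor up to F minor is a diminished fifth; each chord root moves by that interval while the quality stays the same.
EΔ7: root E up a diminished fifth → Bb, giving BbΔ7.
A-: root A up a diminished fifth → Eb, giving Eb-.
F-sharpΔ7: root F-sharp up a diminished fifth → C, giving CΔ7.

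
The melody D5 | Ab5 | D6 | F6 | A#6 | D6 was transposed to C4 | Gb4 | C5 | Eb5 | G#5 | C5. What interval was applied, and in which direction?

down a major ninth

Take the first pair: D5 → C4. D to C spans 9 letter names, so the interval is some kind of ninth.
C4 to D5 is 14 semitones, which makes it a major ninth; the second version is lower, so the direction is down.
Checking another pair — D6 → C5 — gives the same interval.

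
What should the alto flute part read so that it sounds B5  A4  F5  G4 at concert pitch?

E6 D5 Bb5 C5

Written C4 sounds as G3 on the alto flute, so concert pitches are written a perfect fourth up.
B5 becomes E6
A4 becomes D5
F5 becomes Bb5
G4 becomes C5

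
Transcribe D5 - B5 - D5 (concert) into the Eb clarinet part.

B4 G#5 B4

Written C4 sounds as Eb4 on the Eb clarinet, so concert pitches are written a minor third down.
D5 to B4
B5 to G#5
D5 to B4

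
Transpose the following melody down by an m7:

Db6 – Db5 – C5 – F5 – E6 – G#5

Db6 -> Eb5
Db5 -> Eb4
C5 -> D4
F5 -> G4
E6 -> F#5
G#5 -> A#4

Eb5 Eb4 D4 G4 F#5 A#4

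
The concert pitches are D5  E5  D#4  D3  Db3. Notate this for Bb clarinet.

E5 F#5 E#4 E3 Eb3

The Bb clarinet sounds a major second below written, so the written part must be a major second above concert — transpose each note up.
D5 → E5
E5 → F#5
D#4 → E#4
D3 → E3
Db3 → Eb3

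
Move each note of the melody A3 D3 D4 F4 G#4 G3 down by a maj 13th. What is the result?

C2 F1 F2 Ab2 B2 Bb1

A3 gives C2
D3 gives F1
D4 gives F2
F4 gives Ab2
G#4 gives B2
G3 gives Bb1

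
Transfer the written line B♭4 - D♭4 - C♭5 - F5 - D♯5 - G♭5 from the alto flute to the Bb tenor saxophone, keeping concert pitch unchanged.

First find concert pitch: the alto flute sounds a perfect fourth below written, so B♭4 D♭4 C♭5 F5 D♯5 G♭5 sounds F4 Ab3 Gb4 C5 A#4 Db5.
Then write for Bb tenor saxophone: it sounds a major ninth below written, so the part must be a major ninth above concert.
F4 → G5
Ab3 → Bb4
Gb4 → Ab5
C5 → D6
A#4 → B#5
Db5 → Eb6

G5 Bb4 Ab5 D6 B#5 Eb6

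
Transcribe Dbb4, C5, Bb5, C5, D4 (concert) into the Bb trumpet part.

The Bb trumpet sounds a major second below written, so the written part must be a major second above concert — transpose each note up.
Dbb4 → Ebb4
C5 → D5
Bb5 → C6
C5 → D5
D4 → E4

Ebb4 D5 C6 D5 E4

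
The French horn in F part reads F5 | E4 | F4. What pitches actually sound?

Bb4 A3 Bb3

Written C4 on the French horn in F sounds as F3, a perfect fifth lower; apply that shift to every note.
F5 becomes Bb4
E4 becomes A3
F4 becomes Bb3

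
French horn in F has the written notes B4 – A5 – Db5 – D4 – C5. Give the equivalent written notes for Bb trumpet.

F#4 E5 Ab4 A3 G4

First find concert pitch: the French horn in F sounds a perfect fifth below written, so B4 A5 Db5 D4 C5 sounds E4 D5 Gb4 G3 F4.
Then write for Bb trumpet: it sounds a major second below written, so the part must be a major second above concert.
E4 → F#4
D5 → E5
Gb4 → Ab4
G3 → A3
F4 → G4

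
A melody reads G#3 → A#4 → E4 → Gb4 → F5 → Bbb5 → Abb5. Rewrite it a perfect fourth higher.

G#3: a fourth up reaches C, and 5 semitones makes it C#4.
A#4: a fourth up reaches D, and 5 semitones makes it D#5.
E4: a fourth up reaches A, and 5 semitones makes it A4.
Gb4 up a perfect fourth is Cb5.
F5: a fourth up reaches B, and 5 semitones makes it Bb5.
A perfect fourth up from Bbb5 gives Ebb6.
Abb5 up a perfect fourth is Dbb6.

C#4 D#5 A4 Cb5 Bb5 Ebb6 Dbb6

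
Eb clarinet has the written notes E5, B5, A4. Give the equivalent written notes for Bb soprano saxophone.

First find concert pitch: the Eb clarinet sounds a minor third above written, so E5 B5 A4 sounds G5 D6 C5.
Then write for Bb soprano saxophone: it sounds a major second below written, so the part must be a major second above concert.
G5 → A5
D6 → E6
C5 → D5

A5 E6 D5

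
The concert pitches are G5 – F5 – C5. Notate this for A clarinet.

Bb5 Ab5 Eb5

Written C4 sounds as A3 on the A clarinet, so concert pitches are written a minor third up.
G5 gives Bb5
F5 gives Ab5
C5 gives Eb5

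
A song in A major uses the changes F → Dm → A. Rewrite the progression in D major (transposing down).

A major down to D major is a perfect fifth; each chord root moves by that interval while the quality stays the same.
F: root F down a perfect fifth → Bb, giving Bb.
Dm: root D down a perfect fifth → G, giving Gm.
A: root A down a perfect fifth → D, giving D.

Bb Gm D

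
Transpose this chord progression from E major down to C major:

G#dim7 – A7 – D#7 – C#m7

Edim7 F7 B7 Am7

E major down to C major is a major third; each chord root moves by that interval while the quality stays the same.
G#dim7: root G# down a major third → E, giving Edim7.
A7: root A down a major third → F, giving F7.
D#7: root D# down a major third → B, giving B7.
C#m7: root C# down a major third → A, giving Am7.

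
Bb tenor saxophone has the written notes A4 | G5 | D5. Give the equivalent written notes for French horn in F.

First find concert pitch: the Bb tenor saxophone sounds a major ninth below written, so A4 G5 D5 sounds G3 F4 C4.
Then write for French horn in F: it sounds a perfect fifth below written, so the part must be a perfect fifth above concert.
G3 → D4
F4 → C5
C4 → G4

D4 C5 G4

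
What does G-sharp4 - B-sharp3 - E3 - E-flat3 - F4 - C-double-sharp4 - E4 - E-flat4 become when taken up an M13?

E#6 G##5 C#5 C5 D6 A##5 C#6 C6

A major thirteenth up from G#4 gives E#6.
B#3 up a major thirteenth is G##5.
E3 up a major thirteenth is C#5.
A major thirteenth up from Eb3 gives C5.
F4: a thirteenth up reaches D, and 21 semitones makes it D6.
A major thirteenth up from C##4 gives A##5.
E4: a thirteenth up reaches C, and 21 semitones makes it C#6.
A major thirteenth up from Eb4 gives C6.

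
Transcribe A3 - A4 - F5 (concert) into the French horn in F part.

E4 E5 C6

Written C4 sounds as F3 on the French horn in F, so concert pitches are written a perfect fifth up.
A3 gives E4
A4 gives E5
F5 gives C6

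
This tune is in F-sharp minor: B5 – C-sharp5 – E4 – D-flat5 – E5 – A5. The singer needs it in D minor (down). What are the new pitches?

G5 A4 C4 Bbb4 C5 F5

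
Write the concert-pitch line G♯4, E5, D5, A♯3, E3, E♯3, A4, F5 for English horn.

The English horn sounds a perfect fifth below written, so the written part must be a perfect fifth above concert — transpose each note up.
G#4 -> D#5
E5 -> B5
D5 -> A5
A#3 -> E#4
E3 -> B3
E#3 -> B#3
A4 -> E5
F5 -> C6

D#5 B5 A5 E#4 B3 B#3 E5 C6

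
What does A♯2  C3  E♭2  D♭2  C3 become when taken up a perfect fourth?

A#2: a fourth up reaches D, and 5 semitones makes it D#3.
C3 up a perfect fourth is F3.
A perfect fourth up from Eb2 gives Ab2.
A perfect fourth up from Db2 gives Gb2.
A perfect fourth up from C3 gives F3.

D#3 F3 Ab2 Gb2 F3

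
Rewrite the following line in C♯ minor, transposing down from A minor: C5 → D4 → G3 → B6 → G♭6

E4 F#3 B2 D#6 Bb5

A minor to C♯ minor down is a minor sixth, so every note moves down by that interval.
C5 -> E4
D4 -> F#3
G3 -> B2
B6 -> D#6
Gb6 -> Bb5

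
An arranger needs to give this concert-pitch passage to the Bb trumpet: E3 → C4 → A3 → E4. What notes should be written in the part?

F#3 D4 B3 F#4

Written C4 sounds as Bb3 on the Bb trumpet, so concert pitches are written a major second up.
E3 -> F#3
C4 -> D4
A3 -> B3
E4 -> F#4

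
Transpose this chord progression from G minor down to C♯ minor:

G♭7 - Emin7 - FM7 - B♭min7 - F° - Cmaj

C7 A#min7 BM7 Emin7 B° F#maj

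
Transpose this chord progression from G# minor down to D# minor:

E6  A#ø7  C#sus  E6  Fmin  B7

G# minor down to D# minor is a perfect fourth; each chord root moves by that interval while the quality stays the same.
E6: root E down a perfect fourth → B, giving B6.
A#ø7: root A# down a perfect fourth → E#, giving E#ø7.
C#sus: root C# down a perfect fourth → G#, giving G#sus.
E6: root E down a perfect fourth → B, giving B6.
Fmin: root F down a perfect fourth → C, giving Cmin.
B7: root B down a perfect fourth → F#, giving F#7.

B6 E#ø7 G#sus B6 Cmin F#7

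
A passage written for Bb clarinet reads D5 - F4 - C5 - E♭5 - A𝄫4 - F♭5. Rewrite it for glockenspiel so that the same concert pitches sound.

C3 Eb2 Bb2 Db3 Gbb2 Ebb3

First find concert pitch: the Bb clarinet sounds a major second below written, so D5 F4 C5 E♭5 A𝄫4 F♭5 sounds C5 Eb4 Bb4 Db5 Gbb4 Ebb5.
Then write for glockenspiel: it sounds a perfect fifteenth above written, so the part must be a perfect fifteenth below concert.
C5 → C3
Eb4 → Eb2
Bb4 → Bb2
Db5 → Db3
Gbb4 → Gbb2
Ebb5 → Ebb3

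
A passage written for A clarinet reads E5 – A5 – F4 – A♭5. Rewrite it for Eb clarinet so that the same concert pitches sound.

A#4 D#5 B3 D5

First find concert pitch: the A clarinet sounds a minor third below written, so E5 A5 F4 A♭5 sounds C#5 F#5 D4 F5.
Then write for Eb clarinet: it sounds a minor third above written, so the part must be a minor third below concert.
C#5 → A#4
F#5 → D#5
D4 → B3
F5 → D5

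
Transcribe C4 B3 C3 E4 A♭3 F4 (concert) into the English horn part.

The English horn sounds a perfect fifth below written, so the written part must be a perfect fifth above concert — transpose each note up.
C4 -> G4
B3 -> F#4
C3 -> G3
E4 -> B4
Ab3 -> Eb4
F4 -> C5

G4 F#4 G3 B4 Eb4 C5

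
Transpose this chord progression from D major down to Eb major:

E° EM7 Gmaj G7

D major down to Eb major is a major seventh; each chord root moves by that interval while the quality stays the same.
E°: root E down a major seventh → F, giving F°.
EM7: root E down a major seventh → F, giving FM7.
Gmaj: root G down a major seventh → Ab, giving Abmaj.
G7: root G down a major seventh → Ab, giving Ab7.

F° FM7 Abmaj Ab7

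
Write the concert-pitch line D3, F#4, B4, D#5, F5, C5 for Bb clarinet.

E3 G#4 C#5 E#5 G5 D5

The Bb clarinet sounds a major second below written, so the written part must be a major second above concert — transpose each note up.
D3 gives E3
F#4 gives G#4
B4 gives C#5
D#5 gives E#5
F5 gives G5
C5 gives D5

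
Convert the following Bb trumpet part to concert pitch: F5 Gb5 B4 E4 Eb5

Written C4 on the Bb trumpet sounds as Bb3, a major second lower; apply that shift to every note.
F5 -> Eb5
Gb5 -> Fb5
B4 -> A4
E4 -> D4
Eb5 -> Db5

Eb5 Fb5 A4 D4 Db5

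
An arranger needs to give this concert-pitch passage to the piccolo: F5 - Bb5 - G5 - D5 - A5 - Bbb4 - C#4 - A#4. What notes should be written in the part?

F4 Bb4 G4 D4 A4 Bbb3 C#3 A#3

Written C4 sounds as C5 on the piccolo, so concert pitches are written a perfect octave down.
F5 gives F4
Bb5 gives Bb4
G5 gives G4
D5 gives D4
A5 gives A4
Bbb4 gives Bbb3
C#4 gives C#3
A#4 gives A#3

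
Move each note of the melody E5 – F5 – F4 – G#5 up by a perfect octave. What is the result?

E6 F6 F5 G#6

E5: an octave up reaches E, and 12 semitones makes it E6.
A perfect octave up from F5 gives F6.
F4: an octave up reaches F, and 12 semitones makes it F5.
G#5 up a perfect octave is G#6.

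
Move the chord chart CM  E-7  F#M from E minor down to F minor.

DbM F-7 GM

E minor down to F minor is a major seventh; each chord root moves by that interval while the quality stays the same.
CM: root C down a major seventh → Db, giving DbM.
E-7: root E down a major seventh → F, giving F-7.
F#M: root F# down a major seventh → G, giving GM.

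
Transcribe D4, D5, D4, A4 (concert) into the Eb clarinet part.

B3 B4 B3 F#4

Written C4 sounds as Eb4 on the Eb clarinet, so concert pitches are written a minor third down.
D4 → B3
D5 → B4
D4 → B3
A4 → F#4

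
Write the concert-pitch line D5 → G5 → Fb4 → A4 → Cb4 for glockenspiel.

Written C4 sounds as C6 on the glockenspiel, so concert pitches are written a perfect fifteenth down.
D5 gives D3
G5 gives G3
Fb4 gives Fb2
A4 gives A2
Cb4 gives Cb2

D3 G3 Fb2 A2 Cb2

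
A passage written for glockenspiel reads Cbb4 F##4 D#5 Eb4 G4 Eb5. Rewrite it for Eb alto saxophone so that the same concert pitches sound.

First find concert pitch: the glockenspiel sounds a perfect fifteenth above written, so Cbb4 F##4 D#5 Eb4 G4 Eb5 sounds Cbb6 F##6 D#7 Eb6 G6 Eb7.
Then write for Eb alto saxophone: it sounds a major sixth below written, so the part must be a major sixth above concert.
Cbb6 → Abb6
F##6 → D##7
D#7 → B#7
Eb6 → C7
G6 → E7
Eb7 → C8

Abb6 D##7 B#7 C7 E7 C8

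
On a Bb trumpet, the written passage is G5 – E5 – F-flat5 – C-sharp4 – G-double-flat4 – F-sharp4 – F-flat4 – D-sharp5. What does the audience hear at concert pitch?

The Bb trumpet sounds a major second below written, so transpose each written note down a major second.
G5 -> F5
E5 -> D5
Fb5 -> Ebb5
C#4 -> B3
Gbb4 -> Fbb4
F#4 -> E4
Fb4 -> Ebb4
D#5 -> C#5

F5 D5 Ebb5 B3 Fbb4 E4 Ebb4 C#5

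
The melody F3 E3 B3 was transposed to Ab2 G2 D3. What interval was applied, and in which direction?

down a major sixth

From F3 to Ab2 is 6 letter names — a sixth of some quality.
Ab2 to F3 is 9 semitones, which makes it a major sixth; the second version is lower, so the direction is down.
Checking another pair — B3 → D3 — gives the same interval.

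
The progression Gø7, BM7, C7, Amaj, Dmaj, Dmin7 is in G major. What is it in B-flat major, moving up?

G major up to B-flat major is a minor third; each chord root moves by that interval while the quality stays the same.
Gø7: root G up a minor third → Bb, giving Bbø7.
BM7: root B up a minor third → D, giving DM7.
C7: root C up a minor third → Eb, giving Eb7.
Amaj: root A up a minor third → C, giving Cmaj.
Dmaj: root D up a minor third → F, giving Fmaj.
Dmin7: root D up a minor third → F, giving Fmin7.

Bbø7 DM7 Eb7 Cmaj Fmaj Fmin7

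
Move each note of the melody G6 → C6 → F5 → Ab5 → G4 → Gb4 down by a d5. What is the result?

G6 -> C#6
C6 -> F#5
F5 -> B4
Ab5 -> D5
G4 -> C#4
Gb4 -> C4

C#6 F#5 B4 D5 C#4 C4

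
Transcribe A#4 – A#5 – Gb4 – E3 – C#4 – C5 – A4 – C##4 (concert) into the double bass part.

The double bass sounds a perfect octave below written, so the written part must be a perfect octave above concert — transpose each note up.
A#4 → A#5
A#5 → A#6
Gb4 → Gb5
E3 → E4
C#4 → C#5
C5 → C6
A4 → A5
C##4 → C##5

A#5 A#6 Gb5 E4 C#5 C6 A5 C##5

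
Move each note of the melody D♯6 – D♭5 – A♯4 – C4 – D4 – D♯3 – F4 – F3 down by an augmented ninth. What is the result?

C5 Cbb4 G3 Bbb2 Cb3 C2 Ebb3 Ebb2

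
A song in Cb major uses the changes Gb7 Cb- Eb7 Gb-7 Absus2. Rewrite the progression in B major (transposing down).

F#7 B- D#7 F#-7 G#sus2

Cb major down to B major is a diminished second; each chord root moves by that interval while the quality stays the same.
Gb7: root Gb down a diminished second → F#, giving F#7.
Cb-: root Cb down a diminished second → B, giving B-.
Eb7: root Eb down a diminished second → D#, giving D#7.
Gb-7: root Gb down a diminished second → F#, giving F#-7.
Absus2: root Ab down a diminished second → G#, giving G#sus2.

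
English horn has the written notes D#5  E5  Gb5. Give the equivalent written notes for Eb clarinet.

E#4 F#4 Ab4

First find concert pitch: the English horn sounds a perfect fifth below written, so D#5 E5 Gb5 sounds G#4 A4 Cb5.
Then write for Eb clarinet: it sounds a minor third above written, so the part must be a minor third below concert.
G#4 → E#4
A4 → F#4
Cb5 → Ab4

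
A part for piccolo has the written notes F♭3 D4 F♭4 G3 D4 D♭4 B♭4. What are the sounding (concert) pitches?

Written C4 on the piccolo sounds as C5, a perfect octave higher; apply that shift to every note.
Fb3 to Fb4
D4 to D5
Fb4 to Fb5
G3 to G4
D4 to D5
Db4 to Db5
Bb4 to Bb5

Fb4 D5 Fb5 G4 D5 Db5 Bb5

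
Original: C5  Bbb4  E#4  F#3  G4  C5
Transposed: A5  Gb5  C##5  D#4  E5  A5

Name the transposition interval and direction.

up a major sixth

From C5 to A5 is 6 letter names — a sixth of some quality.
C5 to A5 is 9 semitones, which makes it a major sixth; the second version is higher, so the direction is up.
Checking another pair — C5 → A5 — gives the same interval.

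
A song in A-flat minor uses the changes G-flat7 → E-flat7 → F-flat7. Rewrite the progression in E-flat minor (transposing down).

Db7 Bb7 Cb7

A-flat minor down to E-flat minor is a perfect fourth; each chord root moves by that interval while the quality stays the same.
G-flat7: root G-flat down a perfect fourth → Db, giving Db7.
E-flat7: root E-flat down a perfect fourth → Bb, giving Bb7.
F-flat7: root F-flat down a perfect fourth → Cb, giving Cb7.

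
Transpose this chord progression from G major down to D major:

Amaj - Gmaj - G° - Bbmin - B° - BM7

G major down to D major is a perfect fourth; each chord root moves by that interval while the quality stays the same.
Amaj: root A down a perfect fourth → E, giving Emaj.
Gmaj: root G down a perfect fourth → D, giving Dmaj.
G°: root G down a perfect fourth → D, giving D°.
Bbmin: root Bb down a perfect fourth → F, giving Fmin.
B°: root B down a perfect fourth → F#, giving F#°.
BM7: root B down a perfect fourth → F#, giving F#M7.

Emaj Dmaj D° Fmin F#° F#M7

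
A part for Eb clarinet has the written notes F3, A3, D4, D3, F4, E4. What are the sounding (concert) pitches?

Ab3 C4 F4 F3 Ab4 G4

Written C4 on the Eb clarinet sounds as Eb4, a minor third higher; apply that shift to every note.
F3 → Ab3
A3 → C4
D4 → F4
D3 → F3
F4 → Ab4
E4 → G4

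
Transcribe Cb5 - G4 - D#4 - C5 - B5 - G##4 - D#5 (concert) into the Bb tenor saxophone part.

The Bb tenor saxophone sounds a major ninth below written, so the written part must be a major ninth above concert — transpose each note up.
Cb5 becomes Db6
G4 becomes A5
D#4 becomes E#5
C5 becomes D6
B5 becomes C#7
G##4 becomes A##5
D#5 becomes E#6

Db6 A5 E#5 D6 C#7 A##5 E#6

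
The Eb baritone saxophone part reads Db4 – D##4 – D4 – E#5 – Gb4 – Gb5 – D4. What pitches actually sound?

Fb2 F##2 F2 G#3 Bbb2 Bbb3 F2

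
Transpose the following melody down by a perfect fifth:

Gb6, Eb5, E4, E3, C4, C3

Cb6 Ab4 A3 A2 F3 F2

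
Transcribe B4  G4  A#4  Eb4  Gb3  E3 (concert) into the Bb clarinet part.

C#5 A4 B#4 F4 Ab3 F#3

The Bb clarinet sounds a major second below written, so the written part must be a major second above concert — transpose each note up.
B4 gives C#5
G4 gives A4
A#4 gives B#4
Eb4 gives F4
Gb3 gives Ab3
E3 gives F#3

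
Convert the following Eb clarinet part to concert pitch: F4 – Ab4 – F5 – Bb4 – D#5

The Eb clarinet sounds a minor third above written, so transpose each written note up a minor third.
F4 -> Ab4
Ab4 -> Cb5
F5 -> Ab5
Bb4 -> Db5
D#5 -> F#5

Ab4 Cb5 Ab5 Db5 F#5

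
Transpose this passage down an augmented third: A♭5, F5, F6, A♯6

Fbb5 Dbb5 Dbb6 F6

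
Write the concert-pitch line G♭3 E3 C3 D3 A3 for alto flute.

Cb4 A3 F3 G3 D4

Written C4 sounds as G3 on the alto flute, so concert pitches are written a perfect fourth up.
Gb3 -> Cb4
E3 -> A3
C3 -> F3
D3 -> G3
A3 -> D4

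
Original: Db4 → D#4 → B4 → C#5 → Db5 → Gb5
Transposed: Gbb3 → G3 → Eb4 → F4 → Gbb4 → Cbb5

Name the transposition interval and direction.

down an augmented fifth

Take the first pair: Db4 → Gbb3. D to G spans 5 letter names, so the interval is some kind of fifth.
Gbb3 to Db4 is 8 semitones, which makes it an augmented fifth; the second version is lower, so the direction is down.
Checking another pair — Gb5 → Cbb5 — gives the same interval.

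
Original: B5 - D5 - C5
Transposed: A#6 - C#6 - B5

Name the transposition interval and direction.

Take the first pair: B5 → A#6. B to A spans 7 letter names, so the interval is some kind of seventh.
B5 to A#6 is 11 semitones, which makes it a major seventh; the second version is higher, so the direction is up.
Checking another pair — C5 → B5 — gives the same interval.

up a major seventh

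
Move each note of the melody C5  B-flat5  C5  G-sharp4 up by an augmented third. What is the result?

E#5 D#6 E#5 B##4

C5: a third up reaches E, and 5 semitones makes it E#5.
An augmented third up from Bb5 gives D#6.
C5 up an augmented third is E#5.
G#4: a third up reaches B, and 5 semitones makes it B##4.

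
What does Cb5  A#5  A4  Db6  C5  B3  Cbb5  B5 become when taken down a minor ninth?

Bb3 G##4 G#3 C5 B3 A#2 Bbb3 A#4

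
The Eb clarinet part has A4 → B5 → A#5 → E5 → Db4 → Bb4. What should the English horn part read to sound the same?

G5 A6 G#6 D6 Cb5 Ab5

First find concert pitch: the Eb clarinet sounds a minor third above written, so A4 B5 A#5 E5 Db4 Bb4 sounds C5 D6 C#6 G5 Fb4 Db5.
Then write for English horn: it sounds a perfect fifth below written, so the part must be a perfect fifth above concert.
C5 → G5
D6 → A6
C#6 → G#6
G5 → D6
Fb4 → Cb5
Db5 → Ab5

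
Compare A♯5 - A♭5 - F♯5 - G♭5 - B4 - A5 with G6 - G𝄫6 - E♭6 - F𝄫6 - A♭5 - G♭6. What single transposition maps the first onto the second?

up a diminished seventh

From A#5 to G6 is 7 letter names — a seventh of some quality.
A#5 to G6 is 9 semitones, which makes it a diminished seventh; the second version is higher, so the direction is up.
Checking another pair — A5 → Gb6 — gives the same interval.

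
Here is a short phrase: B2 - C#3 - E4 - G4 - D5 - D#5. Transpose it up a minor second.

C3 D3 F4 Ab4 Eb5 E5

B2: a second up reaches C, and 1 semitone makes it C3.
C#3: a second up reaches D, and 1 semitone makes it D3.
E4: a second up reaches F, and 1 semitone makes it F4.
A minor second up from G4 gives Ab4.
A minor second up from D5 gives Eb5.
D#5 up a minor second is E5.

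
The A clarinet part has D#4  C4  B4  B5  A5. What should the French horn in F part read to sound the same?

F##4 E4 D#5 D#6 C#6

First find concert pitch: the A clarinet sounds a minor third below written, so D#4 C4 B4 B5 A5 sounds B#3 A3 G#4 G#5 F#5.
Then write for French horn in F: it sounds a perfect fifth below written, so the part must be a perfect fifth above concert.
B#3 → F##4
A3 → E4
G#4 → D#5
G#5 → D#6
F#5 → C#6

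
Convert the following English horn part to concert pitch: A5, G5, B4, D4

Written C4 on the English horn sounds as F3, a perfect fifth lower; apply that shift to every note.
A5 becomes D5
G5 becomes C5
B4 becomes E4
D4 becomes G3

D5 C5 E4 G3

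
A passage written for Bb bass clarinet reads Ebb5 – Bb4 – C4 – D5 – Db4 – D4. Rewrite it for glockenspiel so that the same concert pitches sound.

Dbb2 Ab1 Bb0 C2 Cb1 C1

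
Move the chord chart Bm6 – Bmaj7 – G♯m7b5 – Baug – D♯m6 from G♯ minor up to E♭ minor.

Gbm6 Gbmaj7 Ebm7b5 Gbaug Bbm6

G♯ minor up to E♭ minor is a diminished sixth; each chord root moves by that interval while the quality stays the same.
Bm6: root B up a diminished sixth → Gb, giving Gbm6.
Bmaj7: root B up a diminished sixth → Gb, giving Gbmaj7.
G♯m7b5: root G♯ up a diminished sixth → Eb, giving Ebm7b5.
Baug: root B up a diminished sixth → Gb, giving Gbaug.
D♯m6: root D♯ up a diminished sixth → Bb, giving Bbm6.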